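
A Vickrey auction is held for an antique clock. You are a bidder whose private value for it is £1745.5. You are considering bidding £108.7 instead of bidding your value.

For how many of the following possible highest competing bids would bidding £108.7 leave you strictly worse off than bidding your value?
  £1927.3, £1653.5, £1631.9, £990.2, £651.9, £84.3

4

The deviation hurts exactly when the highest competing bid lies strictly between £108.7 and £1745.5 — underbidding then forfeits a profitable win.
£1927.3: above both → same outcome either way.
£1653.5: inside the interval → strictly worse (loss £92).
£1631.9: inside the interval → strictly worse (loss £113.6).
£990.2: inside the interval → strictly worse (loss £755.3).
£651.9: inside the interval → strictly worse (loss £1093.6).
£84.3: below both → same outcome either way.
Count: 4.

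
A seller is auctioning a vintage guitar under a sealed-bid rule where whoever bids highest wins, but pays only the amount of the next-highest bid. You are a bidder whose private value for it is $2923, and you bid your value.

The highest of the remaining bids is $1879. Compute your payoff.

$1044

Your bid $2923 exceeds the highest competing bid $1879, so you win.
In a second-price auction the winner pays the second-highest bid, $1879.
Payoff = value − price = $2923 − $1879 = $1044.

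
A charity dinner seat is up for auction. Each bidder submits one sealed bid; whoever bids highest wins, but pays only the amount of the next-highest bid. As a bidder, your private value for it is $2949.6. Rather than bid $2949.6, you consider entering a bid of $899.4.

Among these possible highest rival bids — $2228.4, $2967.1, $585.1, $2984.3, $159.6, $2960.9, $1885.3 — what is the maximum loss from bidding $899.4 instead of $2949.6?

$2228.4: truthful gives $721.2, deviation gives $0 → loss $721.2.
$2967.1: same outcome either way → loss $0.
$585.1: same outcome either way → loss $0.
$2984.3: same outcome either way → loss $0.
$159.6: same outcome either way → loss $0.
$2960.9: same outcome either way → loss $0.
$1885.3: truthful gives $1064.3, deviation gives $0 → loss $1064.3.
Maximum loss: $1064.3.

$1064.3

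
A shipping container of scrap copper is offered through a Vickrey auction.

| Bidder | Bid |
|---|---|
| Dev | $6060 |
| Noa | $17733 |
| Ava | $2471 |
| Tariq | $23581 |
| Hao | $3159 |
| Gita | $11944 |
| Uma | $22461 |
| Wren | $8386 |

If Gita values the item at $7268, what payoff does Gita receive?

$0

Highest bid: Tariq at $23581, so Tariq wins.
Second-highest bid: Uma at $22461 — that is the price the winner pays.
Gita did not win, so Gita pays nothing and receives nothing: payoff $0.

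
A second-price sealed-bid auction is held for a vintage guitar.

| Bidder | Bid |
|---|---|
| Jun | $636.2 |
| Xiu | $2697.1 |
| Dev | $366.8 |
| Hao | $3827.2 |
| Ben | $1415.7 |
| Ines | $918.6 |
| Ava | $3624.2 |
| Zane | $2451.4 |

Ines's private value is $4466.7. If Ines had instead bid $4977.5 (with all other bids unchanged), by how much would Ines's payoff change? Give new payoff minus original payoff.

The highest bid among the other bidders is $3827.2; Ines's bid doesn't change that.
Original bid $918.6: Ines is not highest (top rival bid is $3827.2); payoff $0.
Alternative bid $4977.5: Ines is highest, pays the top rival bid $3827.2; payoff $4466.7 − $3827.2 = $639.5.
Change in payoff = $639.5 − ($0) = $639.5.

$639.5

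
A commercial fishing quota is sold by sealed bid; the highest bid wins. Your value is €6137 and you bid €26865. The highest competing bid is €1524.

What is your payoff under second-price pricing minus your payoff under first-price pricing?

You have the highest bid, so you win under either rule.
Second-price: pay €1524 → payoff €4613.
First-price: pay your own bid €26865 → payoff −€20728.
Difference = €4613 − (−€20728) = €25341.

€25341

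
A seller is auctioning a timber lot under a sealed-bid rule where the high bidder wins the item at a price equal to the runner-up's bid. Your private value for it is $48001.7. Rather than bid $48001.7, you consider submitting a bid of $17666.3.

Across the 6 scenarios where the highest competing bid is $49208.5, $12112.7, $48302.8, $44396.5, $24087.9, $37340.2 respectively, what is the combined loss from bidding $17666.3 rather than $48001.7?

$38180.5

The deviation costs you only when the competing bid falls strictly between $17666.3 and $48001.7; elsewhere both bids give the same outcome.
$49208.5: outcomes coincide → loss $0.
$12112.7: outcomes coincide → loss $0.
$48302.8: outcomes coincide → loss $0.
$44396.5: truthful payoff $3605.2, deviation payoff $0 → loss $3605.2.
$24087.9: truthful payoff $23913.8, deviation payoff $0 → loss $23913.8.
$37340.2: truthful payoff $10661.5, deviation payoff $0 → loss $10661.5.
Total loss = $3605.2 + $23913.8 + $10661.5 = $38180.5.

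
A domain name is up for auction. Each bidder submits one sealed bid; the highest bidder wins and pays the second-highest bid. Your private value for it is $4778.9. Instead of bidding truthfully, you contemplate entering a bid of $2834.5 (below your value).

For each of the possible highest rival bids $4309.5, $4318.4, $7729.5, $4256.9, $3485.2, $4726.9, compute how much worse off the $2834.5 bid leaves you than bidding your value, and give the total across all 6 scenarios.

The deviation costs you only when the competing bid falls strictly between $2834.5 and $4778.9; elsewhere both bids give the same outcome.
$4309.5: truthful payoff $469.4, deviation payoff $0 → loss $469.4.
$4318.4: truthful payoff $460.5, deviation payoff $0 → loss $460.5.
$7729.5: outcomes coincide → loss $0.
$4256.9: truthful payoff $522, deviation payoff $0 → loss $522.
$3485.2: truthful payoff $1293.7, deviation payoff $0 → loss $1293.7.
$4726.9: truthful payoff $52, deviation payoff $0 → loss $52.
Total loss = $469.4 + $460.5 + $522 + $1293.7 + $52 = $2797.6.

$2797.6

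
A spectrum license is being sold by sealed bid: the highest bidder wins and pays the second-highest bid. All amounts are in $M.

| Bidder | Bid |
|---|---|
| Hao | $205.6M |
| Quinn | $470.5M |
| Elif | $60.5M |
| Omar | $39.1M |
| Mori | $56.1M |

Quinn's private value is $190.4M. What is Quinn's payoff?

Highest bid: Quinn at $470.5M, so Quinn wins.
Second-highest bid: Hao at $205.6M — that is the price the winner pays.
Quinn's payoff = value − price = $190.4M − $205.6M = −$15.2M.

−$15.2M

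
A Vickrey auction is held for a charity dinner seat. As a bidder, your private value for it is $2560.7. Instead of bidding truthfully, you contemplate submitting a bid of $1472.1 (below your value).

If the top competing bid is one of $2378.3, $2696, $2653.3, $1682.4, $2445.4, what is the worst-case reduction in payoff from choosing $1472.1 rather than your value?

$2378.3: truthful gives $182.4, deviation gives $0 → loss $182.4.
$2696: same outcome either way → loss $0.
$2653.3: same outcome either way → loss $0.
$1682.4: truthful gives $878.3, deviation gives $0 → loss $878.3.
$2445.4: truthful gives $115.3, deviation gives $0 → loss $115.3.
Maximum loss: $878.3.

$878.3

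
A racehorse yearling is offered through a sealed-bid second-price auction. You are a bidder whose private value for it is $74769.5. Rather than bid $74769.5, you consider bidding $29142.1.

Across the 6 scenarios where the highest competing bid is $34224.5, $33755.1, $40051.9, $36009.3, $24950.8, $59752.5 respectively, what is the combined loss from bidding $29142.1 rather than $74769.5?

$170054.2

The deviation costs you only when the competing bid falls strictly between $29142.1 and $74769.5; elsewhere both bids give the same outcome.
$34224.5: truthful payoff $40545, deviation payoff $0 → loss $40545.
$33755.1: truthful payoff $41014.4, deviation payoff $0 → loss $41014.4.
$40051.9: truthful payoff $34717.6, deviation payoff $0 → loss $34717.6.
$36009.3: truthful payoff $38760.2, deviation payoff $0 → loss $38760.2.
$24950.8: outcomes coincide → loss $0.
$59752.5: truthful payoff $15017, deviation payoff $0 → loss $15017.
Total loss = $40545 + $41014.4 + $34717.6 + $38760.2 + $15017 = $170054.2.
Truthful bidding weakly dominates here: raising your bid can only win items priced above your value, and lowering it can only forfeit items priced below.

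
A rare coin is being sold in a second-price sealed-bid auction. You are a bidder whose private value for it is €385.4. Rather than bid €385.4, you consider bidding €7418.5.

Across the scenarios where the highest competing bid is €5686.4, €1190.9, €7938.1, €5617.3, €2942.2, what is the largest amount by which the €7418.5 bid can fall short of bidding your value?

€5301

€5686.4: truthful gives €0, deviation gives −€5301 → loss €5301.
€1190.9: truthful gives €0, deviation gives −€805.5 → loss €805.5.
€7938.1: same outcome either way → loss €0.
€5617.3: truthful gives €0, deviation gives −€5231.9 → loss €5231.9.
€2942.2: truthful gives €0, deviation gives −€2556.8 → loss €2556.8.
Maximum loss: €5301.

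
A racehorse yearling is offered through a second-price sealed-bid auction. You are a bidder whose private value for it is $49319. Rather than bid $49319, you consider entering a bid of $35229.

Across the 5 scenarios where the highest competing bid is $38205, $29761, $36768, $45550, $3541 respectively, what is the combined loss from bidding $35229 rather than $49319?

The deviation costs you only when the competing bid falls strictly between $35229 and $49319; elsewhere both bids give the same outcome.
$38205: truthful payoff $11114, deviation payoff $0 → loss $11114.
$29761: outcomes coincide → loss $0.
$36768: truthful payoff $12551, deviation payoff $0 → loss $12551.
$45550: truthful payoff $3769, deviation payoff $0 → loss $3769.
$3541: outcomes coincide → loss $0.
Total loss = $11114 + $12551 + $3769 = $27434.

$27434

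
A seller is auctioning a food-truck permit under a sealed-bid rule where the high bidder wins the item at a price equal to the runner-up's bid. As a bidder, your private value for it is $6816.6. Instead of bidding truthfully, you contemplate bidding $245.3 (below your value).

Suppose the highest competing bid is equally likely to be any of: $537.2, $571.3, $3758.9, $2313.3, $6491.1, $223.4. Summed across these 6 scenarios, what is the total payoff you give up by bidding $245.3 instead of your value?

$20411.2

The deviation costs you only when the competing bid falls strictly between $245.3 and $6816.6; elsewhere both bids give the same outcome.
$537.2: truthful payoff $6279.4, deviation payoff $0 → loss $6279.4.
$571.3: truthful payoff $6245.3, deviation payoff $0 → loss $6245.3.
$3758.9: truthful payoff $3057.7, deviation payoff $0 → loss $3057.7.
$2313.3: truthful payoff $4503.3, deviation payoff $0 → loss $4503.3.
$6491.1: truthful payoff $325.5, deviation payoff $0 → loss $325.5.
$223.4: outcomes coincide → loss $0.
Total loss = $6279.4 + $6245.3 + $3057.7 + $4503.3 + $325.5 = $20411.2.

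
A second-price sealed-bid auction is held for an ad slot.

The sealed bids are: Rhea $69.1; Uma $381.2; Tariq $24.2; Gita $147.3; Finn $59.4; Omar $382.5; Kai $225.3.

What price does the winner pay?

Highest bid: Omar at $382.5, so Omar wins.
Second-highest bid: Uma at $381.2 — that is the price the winner pays.

$381.2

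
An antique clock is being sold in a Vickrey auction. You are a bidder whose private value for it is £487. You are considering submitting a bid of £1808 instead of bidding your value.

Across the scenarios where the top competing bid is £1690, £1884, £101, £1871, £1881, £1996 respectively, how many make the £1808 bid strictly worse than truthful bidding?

1

The deviation hurts exactly when the highest competing bid lies strictly between £487 and £1808 — overbidding then wins at a price above your value.
£1690: inside the interval → strictly worse (loss £1203).
£1884: above both → same outcome either way.
£101: below both → same outcome either way.
£1871: above both → same outcome either way.
£1881: above both → same outcome either way.
£1996: above both → same outcome either way.
Count: 1.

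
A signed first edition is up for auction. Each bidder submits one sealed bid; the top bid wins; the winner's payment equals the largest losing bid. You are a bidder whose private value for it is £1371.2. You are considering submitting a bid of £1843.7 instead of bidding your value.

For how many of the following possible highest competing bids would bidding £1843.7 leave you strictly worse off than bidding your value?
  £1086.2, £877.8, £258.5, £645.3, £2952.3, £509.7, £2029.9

0

The deviation hurts exactly when the highest competing bid lies strictly between £1371.2 and £1843.7 — overbidding then wins at a price above your value.
£1086.2: below both → same outcome either way.
£877.8: below both → same outcome either way.
£258.5: below both → same outcome either way.
£645.3: below both → same outcome either way.
£2952.3: above both → same outcome either way.
£509.7: below both → same outcome either way.
£2029.9: above both → same outcome either way.
Count: 0.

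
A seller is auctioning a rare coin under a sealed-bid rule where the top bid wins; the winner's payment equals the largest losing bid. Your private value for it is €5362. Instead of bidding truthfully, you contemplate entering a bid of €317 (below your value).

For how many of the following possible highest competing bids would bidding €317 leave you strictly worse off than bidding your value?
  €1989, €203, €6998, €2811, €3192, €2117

The deviation hurts exactly when the highest competing bid lies strictly between €317 and €5362 — underbidding then forfeits a profitable win.
€1989: inside the interval → strictly worse (loss €3373).
€203: below both → same outcome either way.
€6998: above both → same outcome either way.
€2811: inside the interval → strictly worse (loss €2551).
€3192: inside the interval → strictly worse (loss €2170).
€2117: inside the interval → strictly worse (loss €3245).
Count: 4.

4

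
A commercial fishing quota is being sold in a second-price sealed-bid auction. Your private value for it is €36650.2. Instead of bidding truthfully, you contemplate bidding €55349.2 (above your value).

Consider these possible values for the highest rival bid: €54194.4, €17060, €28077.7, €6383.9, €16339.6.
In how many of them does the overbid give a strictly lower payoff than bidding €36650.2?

1

The deviation hurts exactly when the highest competing bid lies strictly between €36650.2 and €55349.2 — overbidding then wins at a price above your value.
€54194.4: inside the interval → strictly worse (loss €17544.2).
€17060: below both → same outcome either way.
€28077.7: below both → same outcome either way.
€6383.9: below both → same outcome either way.
€16339.6: below both → same outcome either way.
Count: 1.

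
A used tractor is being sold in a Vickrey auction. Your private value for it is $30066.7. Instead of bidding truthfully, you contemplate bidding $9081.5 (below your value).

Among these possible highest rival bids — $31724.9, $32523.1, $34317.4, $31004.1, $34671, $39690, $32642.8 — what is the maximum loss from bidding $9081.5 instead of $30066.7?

$31724.9: same outcome either way → loss $0.
$32523.1: same outcome either way → loss $0.
$34317.4: same outcome either way → loss $0.
$31004.1: same outcome either way → loss $0.
$34671: same outcome either way → loss $0.
$39690: same outcome either way → loss $0.
$32642.8: same outcome either way → loss $0.
Maximum loss: $0.

$0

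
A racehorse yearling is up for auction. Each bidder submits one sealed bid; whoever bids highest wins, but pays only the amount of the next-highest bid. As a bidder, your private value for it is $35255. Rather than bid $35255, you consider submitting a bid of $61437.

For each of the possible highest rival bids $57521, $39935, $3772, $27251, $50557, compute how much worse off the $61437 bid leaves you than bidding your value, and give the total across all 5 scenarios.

The deviation costs you only when the competing bid falls strictly between $35255 and $61437; elsewhere both bids give the same outcome.
$57521: truthful payoff $0, deviation payoff −$22266 → loss $22266.
$39935: truthful payoff $0, deviation payoff −$4680 → loss $4680.
$3772: outcomes coincide → loss $0.
$27251: outcomes coincide → loss $0.
$50557: truthful payoff $0, deviation payoff −$15302 → loss $15302.
Total loss = $22266 + $4680 + $15302 = $42248.

$42248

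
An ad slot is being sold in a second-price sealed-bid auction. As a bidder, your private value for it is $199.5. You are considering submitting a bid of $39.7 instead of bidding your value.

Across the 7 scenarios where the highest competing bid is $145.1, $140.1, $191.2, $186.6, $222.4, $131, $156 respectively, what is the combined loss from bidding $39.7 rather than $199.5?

$247

The deviation costs you only when the competing bid falls strictly between $39.7 and $199.5; elsewhere both bids give the same outcome.
$145.1: truthful payoff $54.4, deviation payoff $0 → loss $54.4.
$140.1: truthful payoff $59.4, deviation payoff $0 → loss $59.4.
$191.2: truthful payoff $8.3, deviation payoff $0 → loss $8.3.
$186.6: truthful payoff $12.9, deviation payoff $0 → loss $12.9.
$222.4: outcomes coincide → loss $0.
$131: truthful payoff $68.5, deviation payoff $0 → loss $68.5.
$156: truthful payoff $43.5, deviation payoff $0 → loss $43.5.
Total loss = $54.4 + $59.4 + $8.3 + $12.9 + $68.5 + $43.5 = $247.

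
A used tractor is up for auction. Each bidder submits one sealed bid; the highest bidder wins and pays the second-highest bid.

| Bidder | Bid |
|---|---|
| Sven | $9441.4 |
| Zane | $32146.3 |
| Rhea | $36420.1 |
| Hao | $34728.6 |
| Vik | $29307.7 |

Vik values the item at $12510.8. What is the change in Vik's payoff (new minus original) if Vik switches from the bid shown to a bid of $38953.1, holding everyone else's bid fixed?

−$23909.3

The highest bid among the other bidders is $36420.1; Vik's bid doesn't change that.
Original bid $29307.7: Vik is not highest (top rival bid is $36420.1); payoff $0.
Alternative bid $38953.1: Vik is highest, pays the top rival bid $36420.1; payoff $12510.8 − $36420.1 = −$23909.3.
Change in payoff = −$23909.3 − ($0) = −$23909.3.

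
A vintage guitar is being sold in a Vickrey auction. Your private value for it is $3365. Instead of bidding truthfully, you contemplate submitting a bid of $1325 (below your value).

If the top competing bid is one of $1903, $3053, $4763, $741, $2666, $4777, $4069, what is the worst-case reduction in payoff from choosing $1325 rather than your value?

$1903: truthful gives $1462, deviation gives $0 → loss $1462.
$3053: truthful gives $312, deviation gives $0 → loss $312.
$4763: same outcome either way → loss $0.
$741: same outcome either way → loss $0.
$2666: truthful gives $699, deviation gives $0 → loss $699.
$4777: same outcome either way → loss $0.
$4069: same outcome either way → loss $0.
Maximum loss: $1462.

$1462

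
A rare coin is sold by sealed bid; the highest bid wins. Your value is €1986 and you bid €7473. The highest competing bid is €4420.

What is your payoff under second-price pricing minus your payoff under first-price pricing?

€3053

You have the highest bid, so you win under either rule.
Second-price: pay €4420 → payoff −€2434.
First-price: pay your own bid €7473 → payoff −€5487.
Difference = −€2434 − (−€5487) = €3053.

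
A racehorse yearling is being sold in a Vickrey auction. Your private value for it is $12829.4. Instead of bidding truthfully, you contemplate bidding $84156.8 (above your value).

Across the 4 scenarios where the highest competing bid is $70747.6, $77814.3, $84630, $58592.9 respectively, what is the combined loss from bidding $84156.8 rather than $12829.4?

The deviation costs you only when the competing bid falls strictly between $12829.4 and $84156.8; elsewhere both bids give the same outcome.
$70747.6: truthful payoff $0, deviation payoff −$57918.2 → loss $57918.2.
$77814.3: truthful payoff $0, deviation payoff −$64984.9 → loss $64984.9.
$84630: outcomes coincide → loss $0.
$58592.9: truthful payoff $0, deviation payoff −$45763.5 → loss $45763.5.
Total loss = $57918.2 + $64984.9 + $45763.5 = $168666.6.

$168666.6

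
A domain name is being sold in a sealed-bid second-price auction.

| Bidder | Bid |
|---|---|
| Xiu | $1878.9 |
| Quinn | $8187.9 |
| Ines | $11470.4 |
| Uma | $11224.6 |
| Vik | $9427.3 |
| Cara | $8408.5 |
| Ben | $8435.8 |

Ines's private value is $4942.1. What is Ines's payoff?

Highest bid: Ines at $11470.4, so Ines wins.
Second-highest bid: Uma at $11224.6 — that is the price the winner pays.
Ines's payoff = value − price = $4942.1 − $11224.6 = −$6282.5.

−$6282.5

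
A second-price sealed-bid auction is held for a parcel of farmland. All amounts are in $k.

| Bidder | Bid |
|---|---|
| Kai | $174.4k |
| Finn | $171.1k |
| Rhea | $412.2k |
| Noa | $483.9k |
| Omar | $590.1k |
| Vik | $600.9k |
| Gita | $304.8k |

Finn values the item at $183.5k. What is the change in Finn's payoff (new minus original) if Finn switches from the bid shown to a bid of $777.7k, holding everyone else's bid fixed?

The highest bid among the other bidders is $600.9k; Finn's bid doesn't change that.
Original bid $171.1k: Finn is not highest (top rival bid is $600.9k); payoff $0k.
Alternative bid $777.7k: Finn is highest, pays the top rival bid $600.9k; payoff $183.5k − $600.9k = −$417.4k.
Change in payoff = −$417.4k − ($0k) = −$417.4k.

−$417.4k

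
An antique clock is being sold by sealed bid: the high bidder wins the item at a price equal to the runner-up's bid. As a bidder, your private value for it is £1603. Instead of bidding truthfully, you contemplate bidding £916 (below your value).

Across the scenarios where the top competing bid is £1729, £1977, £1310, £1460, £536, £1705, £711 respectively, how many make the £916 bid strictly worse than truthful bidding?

The deviation hurts exactly when the highest competing bid lies strictly between £916 and £1603 — underbidding then forfeits a profitable win.
£1729: above both → same outcome either way.
£1977: above both → same outcome either way.
£1310: inside the interval → strictly worse (loss £293).
£1460: inside the interval → strictly worse (loss £143).
£536: below both → same outcome either way.
£1705: above both → same outcome either way.
£711: below both → same outcome either way.
Count: 2.

2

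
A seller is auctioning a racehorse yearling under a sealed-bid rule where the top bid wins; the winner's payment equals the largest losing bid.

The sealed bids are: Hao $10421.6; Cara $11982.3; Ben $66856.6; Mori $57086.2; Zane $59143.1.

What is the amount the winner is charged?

Highest bid: Ben at $66856.6, so Ben wins.
Second-highest bid: Zane at $59143.1 — that is the price the winner pays.

$59143.1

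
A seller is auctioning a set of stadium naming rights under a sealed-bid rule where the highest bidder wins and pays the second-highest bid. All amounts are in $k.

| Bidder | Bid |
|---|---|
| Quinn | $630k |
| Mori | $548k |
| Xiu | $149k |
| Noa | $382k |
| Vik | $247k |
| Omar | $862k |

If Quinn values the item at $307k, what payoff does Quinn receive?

$0k

Highest bid: Omar at $862k, so Omar wins.
Second-highest bid: Quinn at $630k — that is the price the winner pays.
Quinn did not win, so Quinn pays nothing and receives nothing: payoff $0k.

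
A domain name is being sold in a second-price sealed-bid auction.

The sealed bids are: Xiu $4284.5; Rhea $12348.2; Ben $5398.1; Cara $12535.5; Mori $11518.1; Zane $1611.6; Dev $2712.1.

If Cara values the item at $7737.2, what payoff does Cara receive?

Highest bid: Cara at $12535.5, so Cara wins.
Second-highest bid: Rhea at $12348.2 — that is the price the winner pays.
Cara's payoff = value − price = $7737.2 − $12348.2 = −$4611.

−$4611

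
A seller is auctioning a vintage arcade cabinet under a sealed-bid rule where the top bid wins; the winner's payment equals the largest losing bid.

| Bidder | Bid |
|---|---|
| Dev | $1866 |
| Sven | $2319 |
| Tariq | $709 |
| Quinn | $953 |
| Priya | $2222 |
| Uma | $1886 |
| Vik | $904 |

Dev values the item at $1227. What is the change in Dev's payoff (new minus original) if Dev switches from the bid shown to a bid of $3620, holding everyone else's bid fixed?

−$1092

The highest bid among the other bidders is $2319; Dev's bid doesn't change that.
Original bid $1866: Dev is not highest (top rival bid is $2319); payoff $0.
Alternative bid $3620: Dev is highest, pays the top rival bid $2319; payoff $1227 − $2319 = −$1092.
Change in payoff = −$1092 − ($0) = −$1092.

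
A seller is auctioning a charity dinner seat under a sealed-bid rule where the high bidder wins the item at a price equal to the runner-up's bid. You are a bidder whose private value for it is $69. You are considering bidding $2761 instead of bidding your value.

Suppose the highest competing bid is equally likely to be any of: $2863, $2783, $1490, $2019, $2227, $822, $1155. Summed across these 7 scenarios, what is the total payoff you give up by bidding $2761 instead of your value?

$7368

The deviation costs you only when the competing bid falls strictly between $69 and $2761; elsewhere both bids give the same outcome.
$2863: outcomes coincide → loss $0.
$2783: outcomes coincide → loss $0.
$1490: truthful payoff $0, deviation payoff −$1421 → loss $1421.
$2019: truthful payoff $0, deviation payoff −$1950 → loss $1950.
$2227: truthful payoff $0, deviation payoff −$2158 → loss $2158.
$822: truthful payoff $0, deviation payoff −$753 → loss $753.
$1155: truthful payoff $0, deviation payoff −$1086 → loss $1086.
Total loss = $1421 + $1950 + $2158 + $753 + $1086 = $7368.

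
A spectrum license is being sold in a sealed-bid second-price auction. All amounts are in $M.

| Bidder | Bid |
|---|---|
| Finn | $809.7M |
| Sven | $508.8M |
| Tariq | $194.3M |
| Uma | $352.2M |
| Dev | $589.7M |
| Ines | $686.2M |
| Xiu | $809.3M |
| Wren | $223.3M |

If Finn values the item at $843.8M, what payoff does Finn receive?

Highest bid: Finn at $809.7M, so Finn wins.
Second-highest bid: Xiu at $809.3M — that is the price the winner pays.
Finn's payoff = value − price = $843.8M − $809.3M = $34.5M.

$34.5M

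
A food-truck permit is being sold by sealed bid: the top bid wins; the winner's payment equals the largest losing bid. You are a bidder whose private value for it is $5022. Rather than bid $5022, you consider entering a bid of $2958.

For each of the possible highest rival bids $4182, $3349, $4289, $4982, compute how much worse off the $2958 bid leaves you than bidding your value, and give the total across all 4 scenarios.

$3286

The deviation costs you only when the competing bid falls strictly between $2958 and $5022; elsewhere both bids give the same outcome.
$4182: truthful payoff $840, deviation payoff $0 → loss $840.
$3349: truthful payoff $1673, deviation payoff $0 → loss $1673.
$4289: truthful payoff $733, deviation payoff $0 → loss $733.
$4982: truthful payoff $40, deviation payoff $0 → loss $40.
Total loss = $840 + $1673 + $733 + $40 = $3286.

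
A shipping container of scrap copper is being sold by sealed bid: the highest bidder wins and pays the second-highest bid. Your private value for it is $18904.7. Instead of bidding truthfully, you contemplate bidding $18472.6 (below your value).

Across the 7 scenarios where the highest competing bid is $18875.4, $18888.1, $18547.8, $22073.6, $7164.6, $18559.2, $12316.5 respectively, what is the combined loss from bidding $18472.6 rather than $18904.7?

The deviation costs you only when the competing bid falls strictly between $18472.6 and $18904.7; elsewhere both bids give the same outcome.
$18875.4: truthful payoff $29.3, deviation payoff $0 → loss $29.3.
$18888.1: truthful payoff $16.6, deviation payoff $0 → loss $16.6.
$18547.8: truthful payoff $356.9, deviation payoff $0 → loss $356.9.
$22073.6: outcomes coincide → loss $0.
$7164.6: outcomes coincide → loss $0.
$18559.2: truthful payoff $345.5, deviation payoff $0 → loss $345.5.
$12316.5: outcomes coincide → loss $0.
Total loss = $29.3 + $16.6 + $356.9 + $345.5 = $748.3.
In a second-price auction your bid sets only whether you win, not what you pay, so bidding your true value is weakly dominant.

$748.3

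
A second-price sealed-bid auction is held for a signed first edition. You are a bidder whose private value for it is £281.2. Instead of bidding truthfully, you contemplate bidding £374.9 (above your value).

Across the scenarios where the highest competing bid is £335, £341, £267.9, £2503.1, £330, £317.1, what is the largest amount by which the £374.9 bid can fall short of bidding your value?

£335: truthful gives £0, deviation gives −£53.8 → loss £53.8.
£341: truthful gives £0, deviation gives −£59.8 → loss £59.8.
£267.9: same outcome either way → loss £0.
£2503.1: same outcome either way → loss £0.
£330: truthful gives £0, deviation gives −£48.8 → loss £48.8.
£317.1: truthful gives £0, deviation gives −£35.9 → loss £35.9.
Maximum loss: £59.8.

£59.8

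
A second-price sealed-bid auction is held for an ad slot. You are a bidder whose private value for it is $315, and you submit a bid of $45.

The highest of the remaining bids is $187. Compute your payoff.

Your bid $45 is below the highest competing bid $187, so you lose.
A losing bidder pays nothing and receives nothing: payoff = $0.

$0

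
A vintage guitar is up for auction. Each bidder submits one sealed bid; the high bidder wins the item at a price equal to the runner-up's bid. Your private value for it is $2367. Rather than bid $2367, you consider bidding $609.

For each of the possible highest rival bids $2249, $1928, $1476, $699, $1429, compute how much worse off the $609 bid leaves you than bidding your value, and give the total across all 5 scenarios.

$4054

The deviation costs you only when the competing bid falls strictly between $609 and $2367; elsewhere both bids give the same outcome.
$2249: truthful payoff $118, deviation payoff $0 → loss $118.
$1928: truthful payoff $439, deviation payoff $0 → loss $439.
$1476: truthful payoff $891, deviation payoff $0 → loss $891.
$699: truthful payoff $1668, deviation payoff $0 → loss $1668.
$1429: truthful payoff $938, deviation payoff $0 → loss $938.
Total loss = $118 + $439 + $891 + $1668 + $938 = $4054.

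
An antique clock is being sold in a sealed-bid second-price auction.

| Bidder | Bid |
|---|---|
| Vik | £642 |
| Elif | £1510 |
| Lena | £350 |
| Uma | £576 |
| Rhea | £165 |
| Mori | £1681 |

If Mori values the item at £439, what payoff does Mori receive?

Highest bid: Mori at £1681, so Mori wins.
Second-highest bid: Elif at £1510 — that is the price the winner pays.
Mori's payoff = value − price = £439 − £1510 = −£1071.

−£1071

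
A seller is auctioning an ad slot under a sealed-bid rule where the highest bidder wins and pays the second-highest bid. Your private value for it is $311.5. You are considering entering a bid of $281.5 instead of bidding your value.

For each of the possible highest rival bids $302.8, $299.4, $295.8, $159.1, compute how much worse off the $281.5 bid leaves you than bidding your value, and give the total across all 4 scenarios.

$36.5

The deviation costs you only when the competing bid falls strictly between $281.5 and $311.5; elsewhere both bids give the same outcome.
$302.8: truthful payoff $8.7, deviation payoff $0 → loss $8.7.
$299.4: truthful payoff $12.1, deviation payoff $0 → loss $12.1.
$295.8: truthful payoff $15.7, deviation payoff $0 → loss $15.7.
$159.1: outcomes coincide → loss $0.
Total loss = $8.7 + $12.1 + $15.7 = $36.5.
Because the price is fixed by the runner-up's bid, deviating from your value can only change a good outcome into a bad one — never the reverse.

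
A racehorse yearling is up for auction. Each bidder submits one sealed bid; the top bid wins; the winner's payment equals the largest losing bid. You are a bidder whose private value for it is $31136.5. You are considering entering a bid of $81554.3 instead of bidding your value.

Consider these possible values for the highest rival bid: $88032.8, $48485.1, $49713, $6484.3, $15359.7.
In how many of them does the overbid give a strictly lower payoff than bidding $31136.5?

2

The deviation hurts exactly when the highest competing bid lies strictly between $31136.5 and $81554.3 — overbidding then wins at a price above your value.
$88032.8: above both → same outcome either way.
$48485.1: inside the interval → strictly worse (loss $17348.6).
$49713: inside the interval → strictly worse (loss $18576.5).
$6484.3: below both → same outcome either way.
$15359.7: below both → same outcome either way.
Count: 2.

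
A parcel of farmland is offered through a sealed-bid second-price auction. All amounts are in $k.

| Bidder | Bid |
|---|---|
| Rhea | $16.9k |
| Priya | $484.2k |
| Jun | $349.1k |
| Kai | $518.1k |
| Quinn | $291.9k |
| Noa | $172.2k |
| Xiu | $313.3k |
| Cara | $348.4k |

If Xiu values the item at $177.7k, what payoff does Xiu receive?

$0k

Highest bid: Kai at $518.1k, so Kai wins.
Second-highest bid: Priya at $484.2k — that is the price the winner pays.
Xiu did not win, so Xiu pays nothing and receives nothing: payoff $0k.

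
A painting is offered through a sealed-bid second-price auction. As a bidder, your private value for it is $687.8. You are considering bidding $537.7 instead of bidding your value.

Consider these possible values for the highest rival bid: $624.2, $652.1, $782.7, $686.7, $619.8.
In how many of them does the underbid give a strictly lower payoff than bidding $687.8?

4

The deviation hurts exactly when the highest competing bid lies strictly between $537.7 and $687.8 — underbidding then forfeits a profitable win.
$624.2: inside the interval → strictly worse (loss $63.6).
$652.1: inside the interval → strictly worse (loss $35.7).
$782.7: above both → same outcome either way.
$686.7: inside the interval → strictly worse (loss $1.1).
$619.8: inside the interval → strictly worse (loss $68).
Count: 4.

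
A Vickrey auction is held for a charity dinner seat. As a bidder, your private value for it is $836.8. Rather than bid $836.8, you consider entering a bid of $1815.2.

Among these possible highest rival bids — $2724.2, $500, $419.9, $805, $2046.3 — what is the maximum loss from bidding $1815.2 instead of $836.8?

$0

$2724.2: same outcome either way → loss $0.
$500: same outcome either way → loss $0.
$419.9: same outcome either way → loss $0.
$805: same outcome either way → loss $0.
$2046.3: same outcome either way → loss $0.
Maximum loss: $0.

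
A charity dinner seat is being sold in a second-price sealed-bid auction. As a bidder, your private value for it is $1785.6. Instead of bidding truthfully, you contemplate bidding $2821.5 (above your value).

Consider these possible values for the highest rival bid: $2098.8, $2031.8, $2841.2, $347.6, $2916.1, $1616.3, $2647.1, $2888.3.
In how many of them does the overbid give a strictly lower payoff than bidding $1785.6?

The deviation hurts exactly when the highest competing bid lies strictly between $1785.6 and $2821.5 — overbidding then wins at a price above your value.
$2098.8: inside the interval → strictly worse (loss $313.2).
$2031.8: inside the interval → strictly worse (loss $246.2).
$2841.2: above both → same outcome either way.
$347.6: below both → same outcome either way.
$2916.1: above both → same outcome either way.
$1616.3: below both → same outcome either way.
$2647.1: inside the interval → strictly worse (loss $861.5).
$2888.3: above both → same outcome either way.
Count: 3.

3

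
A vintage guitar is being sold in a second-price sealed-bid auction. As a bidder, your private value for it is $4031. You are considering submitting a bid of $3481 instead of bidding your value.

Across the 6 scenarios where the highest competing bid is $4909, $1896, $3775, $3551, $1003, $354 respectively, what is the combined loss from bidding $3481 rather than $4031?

$736

The deviation costs you only when the competing bid falls strictly between $3481 and $4031; elsewhere both bids give the same outcome.
$4909: outcomes coincide → loss $0.
$1896: outcomes coincide → loss $0.
$3775: truthful payoff $256, deviation payoff $0 → loss $256.
$3551: truthful payoff $480, deviation payoff $0 → loss $480.
$1003: outcomes coincide → loss $0.
$354: outcomes coincide → loss $0.
Total loss = $256 + $480 = $736.
Because the price is fixed by the runner-up's bid, deviating from your value can only change a good outcome into a bad one — never the reverse.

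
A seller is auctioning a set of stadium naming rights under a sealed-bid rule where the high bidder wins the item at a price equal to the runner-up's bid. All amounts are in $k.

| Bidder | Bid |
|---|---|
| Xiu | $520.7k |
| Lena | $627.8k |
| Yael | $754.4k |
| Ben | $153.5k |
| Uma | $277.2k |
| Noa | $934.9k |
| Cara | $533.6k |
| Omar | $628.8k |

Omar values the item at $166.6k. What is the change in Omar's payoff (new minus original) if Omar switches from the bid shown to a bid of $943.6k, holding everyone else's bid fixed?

The highest bid among the other bidders is $934.9k; Omar's bid doesn't change that.
Original bid $628.8k: Omar is not highest (top rival bid is $934.9k); payoff $0k.
Alternative bid $943.6k: Omar is highest, pays the top rival bid $934.9k; payoff $166.6k − $934.9k = −$768.3k.
Change in payoff = −$768.3k − ($0k) = −$768.3k.

−$768.3k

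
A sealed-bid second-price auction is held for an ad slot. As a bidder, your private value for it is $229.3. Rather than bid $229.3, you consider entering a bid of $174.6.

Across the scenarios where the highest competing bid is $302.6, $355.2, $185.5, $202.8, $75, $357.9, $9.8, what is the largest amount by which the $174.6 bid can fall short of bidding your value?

$302.6: same outcome either way → loss $0.
$355.2: same outcome either way → loss $0.
$185.5: truthful gives $43.8, deviation gives $0 → loss $43.8.
$202.8: truthful gives $26.5, deviation gives $0 → loss $26.5.
$75: same outcome either way → loss $0.
$357.9: same outcome either way → loss $0.
$9.8: same outcome either way → loss $0.
Maximum loss: $43.8.

$43.8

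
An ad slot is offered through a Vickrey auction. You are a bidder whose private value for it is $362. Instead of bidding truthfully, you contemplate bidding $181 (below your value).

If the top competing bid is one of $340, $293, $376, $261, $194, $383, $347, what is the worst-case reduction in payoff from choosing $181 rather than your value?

$168

$340: truthful gives $22, deviation gives $0 → loss $22.
$293: truthful gives $69, deviation gives $0 → loss $69.
$376: same outcome either way → loss $0.
$261: truthful gives $101, deviation gives $0 → loss $101.
$194: truthful gives $168, deviation gives $0 → loss $168.
$383: same outcome either way → loss $0.
$347: truthful gives $15, deviation gives $0 → loss $15.
Maximum loss: $168.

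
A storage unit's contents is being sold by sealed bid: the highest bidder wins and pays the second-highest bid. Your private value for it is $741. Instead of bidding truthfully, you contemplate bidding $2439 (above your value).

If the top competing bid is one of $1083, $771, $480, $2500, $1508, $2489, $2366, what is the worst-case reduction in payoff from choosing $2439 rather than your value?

$1625

$1083: truthful gives $0, deviation gives −$342 → loss $342.
$771: truthful gives $0, deviation gives −$30 → loss $30.
$480: same outcome either way → loss $0.
$2500: same outcome either way → loss $0.
$1508: truthful gives $0, deviation gives −$767 → loss $767.
$2489: same outcome either way → loss $0.
$2366: truthful gives $0, deviation gives −$1625 → loss $1625.
Maximum loss: $1625.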